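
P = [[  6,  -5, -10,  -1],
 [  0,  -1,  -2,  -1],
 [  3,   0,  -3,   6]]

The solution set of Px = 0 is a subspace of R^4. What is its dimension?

Row reduce to echelon form.
R3 ← R3 − (1/2)·R1: [0, 5/2, 2, 13/2]
R3 ← R3 + (5/2)·R2: [0, 0, -3, 4]
3 nonzero rows, so rank(P) = 3.
P has 4 columns; by rank–nullity, nullity = 4 − 3 = 1.

1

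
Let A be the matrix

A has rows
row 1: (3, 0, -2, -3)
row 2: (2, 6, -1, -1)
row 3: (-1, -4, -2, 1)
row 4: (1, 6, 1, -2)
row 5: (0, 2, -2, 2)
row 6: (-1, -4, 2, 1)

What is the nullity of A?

Row reduce to echelon form.
R2 ← R2 − (2/3)·R1: [0, 6, 1/3, 1]
R3 ← R3 + (1/3)·R1: [0, -4, -8/3, 0]
R4 ← R4 − (1/3)·R1: [0, 6, 5/3, -1]
R6 ← R6 + (1/3)·R1: [0, -4, 4/3, 0]
R3 ← R3 + (2/3)·R2: [0, 0, -22/9, 2/3]
R4 ← R4 − R2: [0, 0, 4/3, -2]
R5 ← R5 − (1/3)·R2: [0, 0, -19/9, 5/3]
R6 ← R6 + (2/3)·R2: [0, 0, 14/9, 2/3]
R4 ← R4 + (6/11)·R3: [0, 0, 0, -18/11]
R5 ← R5 − (19/22)·R3: [0, 0, 0, 12/11]
R6 ← R6 + (7/11)·R3: [0, 0, 0, 12/11]
R5 ← R5 + (2/3)·R4: [0, 0, 0, 0]
R6 ← R6 + (2/3)·R4: [0, 0, 0, 0]
4 nonzero rows, so rank(A) = 4.
A has 4 columns; by rank–nullity, nullity = 4 − 4 = 0.

0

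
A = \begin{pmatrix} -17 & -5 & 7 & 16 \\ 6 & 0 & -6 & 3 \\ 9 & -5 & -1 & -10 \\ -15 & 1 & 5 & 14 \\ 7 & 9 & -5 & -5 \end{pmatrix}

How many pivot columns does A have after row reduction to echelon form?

Row reduce to echelon form.
R2 ← R2 + (6/17)·R1: [0, -30/17, -60/17, 147/17]
R3 ← R3 + (9/17)·R1: [0, -130/17, 46/17, -26/17]
R4 ← R4 − (15/17)·R1: [0, 92/17, -20/17, -2/17]
R5 ← R5 + (7/17)·R1: [0, 118/17, -36/17, 27/17]
R3 ← R3 − (13/3)·R2: [0, 0, 18, -39]
R4 ← R4 + (46/15)·R2: [0, 0, -12, 132/5]
R5 ← R5 + (59/15)·R2: [0, 0, -16, 178/5]
R4 ← R4 + (2/3)·R3: [0, 0, 0, 2/5]
R5 ← R5 + (8/9)·R3: [0, 0, 0, 14/15]
R5 ← R5 − (7/3)·R4: [0, 0, 0, 0]
Echelon form has 4 nonzero rows, so rank(A) = 4.
Each nonzero row contributes one pivot column: 4 pivot columns.

4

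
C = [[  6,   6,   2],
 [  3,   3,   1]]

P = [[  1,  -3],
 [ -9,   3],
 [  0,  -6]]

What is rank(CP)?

First compute CP:
[[-48, -12],
 [-24,  -6]]
Now row reduce the product.
R2 ← R2 − (1/2)·R1: [0, 0]
1 nonzero row, so rank(CP) = 1.

1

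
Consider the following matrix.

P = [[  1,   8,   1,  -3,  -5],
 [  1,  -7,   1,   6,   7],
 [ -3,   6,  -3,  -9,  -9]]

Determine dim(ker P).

3

Row reduce to echelon form.
R2 ← R2 − R1: [0, -15, 0, 9, 12]
R3 ← R3 + (3)·R1: [0, 30, 0, -18, -24]
R3 ← R3 + (2)·R2: [0, 0, 0, 0, 0]
2 nonzero rows, so rank(P) = 2.
P has 5 columns; by rank–nullity, nullity = 5 − 2 = 3.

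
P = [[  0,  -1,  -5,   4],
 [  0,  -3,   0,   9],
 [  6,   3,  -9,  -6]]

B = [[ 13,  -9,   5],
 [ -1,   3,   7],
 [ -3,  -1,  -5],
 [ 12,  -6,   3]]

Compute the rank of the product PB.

3

First compute PB:
[[ 64, -22,  30],
 [111, -63,   6],
 [ 30,   0,  78]]
Now row reduce the product.
R2 ← R2 − (111/64)·R1: [0, -795/32, -1473/32]
R3 ← R3 − (15/32)·R1: [0, 165/16, 1023/16]
R3 ← R3 + (22/53)·R2: [0, 0, 2376/53]
3 nonzero rows, so rank(PB) = 3.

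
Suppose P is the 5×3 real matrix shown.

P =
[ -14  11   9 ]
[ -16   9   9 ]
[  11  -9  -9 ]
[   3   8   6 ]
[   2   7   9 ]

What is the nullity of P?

0

Row reduce to echelon form.
R2 ← R2 − (8/7)·R1: [0, -25/7, -9/7]
R3 ← R3 + (11/14)·R1: [0, -5/14, -27/14]
R4 ← R4 + (3/14)·R1: [0, 145/14, 111/14]
R5 ← R5 + (1/7)·R1: [0, 60/7, 72/7]
R3 ← R3 − (1/10)·R2: [0, 0, -9/5]
R4 ← R4 + (29/10)·R2: [0, 0, 21/5]
R5 ← R5 + (12/5)·R2: [0, 0, 36/5]
R4 ← R4 + (7/3)·R3: [0, 0, 0]
R5 ← R5 + (4)·R3: [0, 0, 0]
3 nonzero rows, so rank(P) = 3.
P has 3 columns; by rank–nullity, nullity = 3 − 3 = 0.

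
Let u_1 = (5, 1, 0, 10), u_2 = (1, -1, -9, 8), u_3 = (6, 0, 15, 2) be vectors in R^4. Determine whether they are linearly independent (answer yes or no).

yes

Form the matrix with these vectors as rows and row reduce.
R2 ← R2 − (1/5)·R1: [0, -6/5, -9, 6]
R3 ← R3 − (6/5)·R1: [0, -6/5, 15, -10]
R3 ← R3 − R2: [0, 0, 24, -16]
3 nonzero rows, so the 3 vectors span a space of dimension 3.
Since 3 = 3, the vectors are linearly independent.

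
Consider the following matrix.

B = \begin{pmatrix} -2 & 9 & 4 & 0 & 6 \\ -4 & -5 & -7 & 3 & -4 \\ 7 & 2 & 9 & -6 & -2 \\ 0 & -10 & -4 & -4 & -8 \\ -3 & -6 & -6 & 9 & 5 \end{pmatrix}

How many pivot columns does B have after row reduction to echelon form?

Row reduce to echelon form.
R2 ← R2 − (2)·R1: [0, -23, -15, 3, -16]
R3 ← R3 + (7/2)·R1: [0, 67/2, 23, -6, 19]
R5 ← R5 − (3/2)·R1: [0, -39/2, -12, 9, -4]
R3 ← R3 + (67/46)·R2: [0, 0, 53/46, -75/46, -99/23]
R4 ← R4 − (10/23)·R2: [0, 0, 58/23, -122/23, -24/23]
R5 ← R5 − (39/46)·R2: [0, 0, 33/46, 297/46, 220/23]
R4 ← R4 − (116/53)·R3: [0, 0, 0, -92/53, 444/53]
R5 ← R5 − (33/53)·R3: [0, 0, 0, 396/53, 649/53]
R5 ← R5 + (99/23)·R4: [0, 0, 0, 0, 1111/23]
Echelon form has 5 nonzero rows, so rank(B) = 5.
Each nonzero row contributes one pivot column: 5 pivot columns.

5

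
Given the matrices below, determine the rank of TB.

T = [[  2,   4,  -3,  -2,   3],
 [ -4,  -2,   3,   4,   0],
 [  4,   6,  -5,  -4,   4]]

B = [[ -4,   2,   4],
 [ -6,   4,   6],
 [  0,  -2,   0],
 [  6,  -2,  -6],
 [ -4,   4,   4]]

2

First compute TB:
[[-56,  42,  56],
 [ 52, -30, -52],
 [-92,  66,  92]]
Now row reduce the product.
R2 ← R2 + (13/14)·R1: [0, 9, 0]
R3 ← R3 − (23/14)·R1: [0, -3, 0]
R3 ← R3 + (1/3)·R2: [0, 0, 0]
2 nonzero rows, so rank(TB) = 2.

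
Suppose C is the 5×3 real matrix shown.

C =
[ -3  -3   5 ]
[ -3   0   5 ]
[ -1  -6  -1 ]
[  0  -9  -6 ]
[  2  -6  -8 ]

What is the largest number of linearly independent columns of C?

3

Row reduce to echelon form.
R2 ← R2 − R1: [0, 3, 0]
R3 ← R3 − (1/3)·R1: [0, -5, -8/3]
R5 ← R5 + (2/3)·R1: [0, -8, -14/3]
R3 ← R3 + (5/3)·R2: [0, 0, -8/3]
R4 ← R4 + (3)·R2: [0, 0, -6]
R5 ← R5 + (8/3)·R2: [0, 0, -14/3]
R4 ← R4 − (9/4)·R3: [0, 0, 0]
R5 ← R5 − (7/4)·R3: [0, 0, 0]
Echelon form has 3 nonzero rows, so rank(C) = 3.
The rank gives the maximum number of linearly independent columns: 3.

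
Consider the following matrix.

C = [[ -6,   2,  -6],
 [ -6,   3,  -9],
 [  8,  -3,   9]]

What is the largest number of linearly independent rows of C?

2

Row reduce to echelon form.
R2 ← R2 − R1: [0, 1, -3]
R3 ← R3 + (4/3)·R1: [0, -1/3, 1]
R3 ← R3 + (1/3)·R2: [0, 0, 0]
Echelon form has 2 nonzero rows, so rank(C) = 2.
The rank gives the maximum number of linearly independent rows: 2.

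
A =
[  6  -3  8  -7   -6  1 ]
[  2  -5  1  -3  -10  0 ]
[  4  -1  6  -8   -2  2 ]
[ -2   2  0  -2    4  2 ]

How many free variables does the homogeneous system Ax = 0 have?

2

Row reduce to echelon form.
R2 ← R2 − (1/3)·R1: [0, -4, -5/3, -2/3, -8, -1/3]
R3 ← R3 − (2/3)·R1: [0, 1, 2/3, -10/3, 2, 4/3]
R4 ← R4 + (1/3)·R1: [0, 1, 8/3, -13/3, 2, 7/3]
R3 ← R3 + (1/4)·R2: [0, 0, 1/4, -7/2, 0, 5/4]
R4 ← R4 + (1/4)·R2: [0, 0, 9/4, -9/2, 0, 9/4]
R4 ← R4 − (9)·R3: [0, 0, 0, 27, 0, -9]
4 nonzero rows, so rank(A) = 4.
A has 6 columns; by rank–nullity, nullity = 6 − 4 = 2.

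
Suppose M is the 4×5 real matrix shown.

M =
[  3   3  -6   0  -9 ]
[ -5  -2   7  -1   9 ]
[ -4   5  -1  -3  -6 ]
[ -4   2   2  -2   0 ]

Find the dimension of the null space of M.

3

Row reduce to echelon form.
R2 ← R2 + (5/3)·R1: [0, 3, -3, -1, -6]
R3 ← R3 + (4/3)·R1: [0, 9, -9, -3, -18]
R4 ← R4 + (4/3)·R1: [0, 6, -6, -2, -12]
R3 ← R3 − (3)·R2: [0, 0, 0, 0, 0]
R4 ← R4 − (2)·R2: [0, 0, 0, 0, 0]
2 nonzero rows, so rank(M) = 2.
M has 5 columns; by rank–nullity, nullity = 5 − 2 = 3.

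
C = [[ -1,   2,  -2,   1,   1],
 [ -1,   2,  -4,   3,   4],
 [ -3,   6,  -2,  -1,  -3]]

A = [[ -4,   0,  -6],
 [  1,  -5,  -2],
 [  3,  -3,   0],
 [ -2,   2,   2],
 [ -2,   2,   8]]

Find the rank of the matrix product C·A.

First compute CA:
[[ -4,   0,  12],
 [-20,  16,  40],
 [ 20, -32, -20]]
Now row reduce the product.
R2 ← R2 − (5)·R1: [0, 16, -20]
R3 ← R3 + (5)·R1: [0, -32, 40]
R3 ← R3 + (2)·R2: [0, 0, 0]
2 nonzero rows, so rank(CA) = 2.

2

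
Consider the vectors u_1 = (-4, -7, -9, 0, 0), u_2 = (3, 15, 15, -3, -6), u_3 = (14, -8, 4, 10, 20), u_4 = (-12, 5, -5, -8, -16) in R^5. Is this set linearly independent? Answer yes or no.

no

Form the matrix with these vectors as rows and row reduce.
R2 ← R2 + (3/4)·R1: [0, 39/4, 33/4, -3, -6]
R3 ← R3 + (7/2)·R1: [0, -65/2, -55/2, 10, 20]
R4 ← R4 − (3)·R1: [0, 26, 22, -8, -16]
R3 ← R3 + (10/3)·R2: [0, 0, 0, 0, 0]
R4 ← R4 − (8/3)·R2: [0, 0, 0, 0, 0]
2 nonzero rows, so the 4 vectors span a space of dimension 2.
Since 2 < 4, the vectors are linearly dependent.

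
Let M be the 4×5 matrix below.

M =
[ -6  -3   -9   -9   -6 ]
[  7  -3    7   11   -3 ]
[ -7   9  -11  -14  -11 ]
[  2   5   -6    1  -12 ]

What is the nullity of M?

1

Row reduce to echelon form.
R2 ← R2 + (7/6)·R1: [0, -13/2, -7/2, 1/2, -10]
R3 ← R3 − (7/6)·R1: [0, 25/2, -1/2, -7/2, -4]
R4 ← R4 + (1/3)·R1: [0, 4, -9, -2, -14]
R3 ← R3 + (25/13)·R2: [0, 0, -94/13, -33/13, -302/13]
R4 ← R4 + (8/13)·R2: [0, 0, -145/13, -22/13, -262/13]
R4 ← R4 − (145/94)·R3: [0, 0, 0, 209/94, 737/47]
4 nonzero rows, so rank(M) = 4.
M has 5 columns; by rank–nullity, nullity = 5 − 4 = 1.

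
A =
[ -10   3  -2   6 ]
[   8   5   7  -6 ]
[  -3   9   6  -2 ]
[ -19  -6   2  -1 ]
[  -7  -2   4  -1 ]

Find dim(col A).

4

Row reduce to echelon form.
R2 ← R2 + (4/5)·R1: [0, 37/5, 27/5, -6/5]
R3 ← R3 − (3/10)·R1: [0, 81/10, 33/5, -19/5]
R4 ← R4 − (19/10)·R1: [0, -117/10, 29/5, -62/5]
R5 ← R5 − (7/10)·R1: [0, -41/10, 27/5, -26/5]
R3 ← R3 − (81/74)·R2: [0, 0, 51/74, -92/37]
R4 ← R4 + (117/74)·R2: [0, 0, 1061/74, -529/37]
R5 ← R5 + (41/74)·R2: [0, 0, 621/74, -217/37]
R4 ← R4 − (1061/51)·R3: [0, 0, 0, 1909/51]
R5 ← R5 − (207/17)·R3: [0, 0, 0, 415/17]
R5 ← R5 − (15/23)·R4: [0, 0, 0, 0]
Echelon form has 4 nonzero rows, so rank(A) = 4.
The column space has dimension equal to the rank: 4.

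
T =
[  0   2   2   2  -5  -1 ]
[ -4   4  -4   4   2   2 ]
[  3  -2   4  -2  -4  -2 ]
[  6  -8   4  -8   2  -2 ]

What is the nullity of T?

4

Row reduce to echelon form.
Swap R1 ↔ R2
R3 ← R3 + (3/4)·R1: [0, 1, 1, 1, -5/2, -1/2]
R4 ← R4 + (3/2)·R1: [0, -2, -2, -2, 5, 1]
R3 ← R3 − (1/2)·R2: [0, 0, 0, 0, 0, 0]
R4 ← R4 + R2: [0, 0, 0, 0, 0, 0]
2 nonzero rows, so rank(T) = 2.
T has 6 columns; by rank–nullity, nullity = 6 − 2 = 4.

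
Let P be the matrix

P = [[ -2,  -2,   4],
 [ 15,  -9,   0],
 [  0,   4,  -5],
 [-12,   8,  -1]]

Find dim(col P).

Row reduce to echelon form.
R2 ← R2 + (15/2)·R1: [0, -24, 30]
R4 ← R4 − (6)·R1: [0, 20, -25]
R3 ← R3 + (1/6)·R2: [0, 0, 0]
R4 ← R4 + (5/6)·R2: [0, 0, 0]
Echelon form has 2 nonzero rows, so rank(P) = 2.
The column space has dimension equal to the rank: 2.

2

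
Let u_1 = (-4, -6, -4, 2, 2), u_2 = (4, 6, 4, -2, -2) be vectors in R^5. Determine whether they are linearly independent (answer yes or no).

no

Form the matrix with these vectors as rows and row reduce.
R2 ← R2 + R1: [0, 0, 0, 0, 0]
1 nonzero row, so the 2 vectors span a space of dimension 1.
Since 1 < 2, the vectors are linearly dependent.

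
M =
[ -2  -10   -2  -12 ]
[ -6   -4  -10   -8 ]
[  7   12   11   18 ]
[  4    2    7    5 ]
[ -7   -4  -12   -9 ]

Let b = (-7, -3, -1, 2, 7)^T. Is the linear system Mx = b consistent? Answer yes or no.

no

Row reduce the augmented matrix [M | b].
R2 ← R2 − (3)·R1: [0, 26, -4, 28, 18]
R3 ← R3 + (7/2)·R1: [0, -23, 4, -24, -51/2]
R4 ← R4 + (2)·R1: [0, -18, 3, -19, -12]
R5 ← R5 − (7/2)·R1: [0, 31, -5, 33, 63/2]
R3 ← R3 + (23/26)·R2: [0, 0, 6/13, 10/13, -249/26]
R4 ← R4 + (9/13)·R2: [0, 0, 3/13, 5/13, 6/13]
R5 ← R5 − (31/26)·R2: [0, 0, -3/13, -5/13, 261/26]
R4 ← R4 − (1/2)·R3: [0, 0, 0, 0, 21/4]
R5 ← R5 + (1/2)·R3: [0, 0, 0, 0, 21/4]
R5 ← R5 − R4: [0, 0, 0, 0, 0]
The echelon form has 4 nonzero rows; the last pivot sits in the augmented column, so rank(M) = 3 but rank([M|b]) = 4.
Since the ranks differ, the system is inconsistent.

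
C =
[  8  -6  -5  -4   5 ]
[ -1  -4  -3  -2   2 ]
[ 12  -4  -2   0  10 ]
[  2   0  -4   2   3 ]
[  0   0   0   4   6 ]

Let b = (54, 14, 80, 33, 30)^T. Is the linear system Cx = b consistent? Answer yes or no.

yes

Row reduce the augmented matrix [C | b].
R2 ← R2 + (1/8)·R1: [0, -19/4, -29/8, -5/2, 21/8, 83/4]
R3 ← R3 − (3/2)·R1: [0, 5, 11/2, 6, 5/2, -1]
R4 ← R4 − (1/4)·R1: [0, 3/2, -11/4, 3, 7/4, 39/2]
R3 ← R3 + (20/19)·R2: [0, 0, 32/19, 64/19, 100/19, 396/19]
R4 ← R4 + (6/19)·R2: [0, 0, -74/19, 42/19, 49/19, 495/19]
R4 ← R4 + (37/16)·R3: [0, 0, 0, 10, 59/4, 297/4]
R5 ← R5 − (2/5)·R4: [0, 0, 0, 0, 1/10, 3/10]
The echelon form has 5 nonzero rows, and every pivot lies in the first 5 columns, so rank(C) = rank([C|b]) = 5.
The system is consistent.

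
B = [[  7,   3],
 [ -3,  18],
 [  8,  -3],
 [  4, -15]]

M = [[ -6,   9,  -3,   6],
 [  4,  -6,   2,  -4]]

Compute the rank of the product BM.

1

First compute BM:
[[-30,  45, -15,  30],
 [ 90, -135,  45, -90],
 [-60,  90, -30,  60],
 [-84, 126, -42,  84]]
Now row reduce the product.
R2 ← R2 + (3)·R1: [0, 0, 0, 0]
R3 ← R3 − (2)·R1: [0, 0, 0, 0]
R4 ← R4 − (14/5)·R1: [0, 0, 0, 0]
1 nonzero row, so rank(BM) = 1.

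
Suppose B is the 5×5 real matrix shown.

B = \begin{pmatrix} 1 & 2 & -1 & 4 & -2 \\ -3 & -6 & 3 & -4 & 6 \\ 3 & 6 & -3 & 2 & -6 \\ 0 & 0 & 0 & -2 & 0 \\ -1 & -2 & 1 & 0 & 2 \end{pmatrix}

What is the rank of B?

2

Row reduce to echelon form.
R2 ← R2 + (3)·R1: [0, 0, 0, 8, 0]
R3 ← R3 − (3)·R1: [0, 0, 0, -10, 0]
R5 ← R5 + R1: [0, 0, 0, 4, 0]
R3 ← R3 + (5/4)·R2: [0, 0, 0, 0, 0]
R4 ← R4 + (1/4)·R2: [0, 0, 0, 0, 0]
R5 ← R5 − (1/2)·R2: [0, 0, 0, 0, 0]
Echelon form has 2 nonzero rows, so rank(B) = 2.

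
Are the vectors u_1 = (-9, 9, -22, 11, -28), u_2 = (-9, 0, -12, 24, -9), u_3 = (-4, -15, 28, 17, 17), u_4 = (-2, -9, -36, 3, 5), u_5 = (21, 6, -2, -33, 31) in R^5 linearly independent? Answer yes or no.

Form the matrix with these vectors as rows and row reduce.
R2 ← R2 − R1: [0, -9, 10, 13, 19]
R3 ← R3 − (4/9)·R1: [0, -19, 340/9, 109/9, 265/9]
R4 ← R4 − (2/9)·R1: [0, -11, -280/9, 5/9, 101/9]
R5 ← R5 + (7/3)·R1: [0, 27, -160/3, -22/3, -103/3]
R3 ← R3 − (19/9)·R2: [0, 0, 50/3, -46/3, -32/3]
R4 ← R4 − (11/9)·R2: [0, 0, -130/3, -46/3, -12]
R5 ← R5 + (3)·R2: [0, 0, -70/3, 95/3, 68/3]
R4 ← R4 + (13/5)·R3: [0, 0, 0, -276/5, -596/15]
R5 ← R5 + (7/5)·R3: [0, 0, 0, 51/5, 116/15]
R5 ← R5 + (17/92)·R4: [0, 0, 0, 0, 9/23]
5 nonzero rows, so the 5 vectors span a space of dimension 5.
Since 5 = 5, the vectors are linearly independent.

yes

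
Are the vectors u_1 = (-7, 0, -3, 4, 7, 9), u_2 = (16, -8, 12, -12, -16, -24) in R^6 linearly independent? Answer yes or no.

Form the matrix with these vectors as rows and row reduce.
R2 ← R2 + (16/7)·R1: [0, -8, 36/7, -20/7, 0, -24/7]
2 nonzero rows, so the 2 vectors span a space of dimension 2.
Since 2 = 2, the vectors are linearly independent.

yes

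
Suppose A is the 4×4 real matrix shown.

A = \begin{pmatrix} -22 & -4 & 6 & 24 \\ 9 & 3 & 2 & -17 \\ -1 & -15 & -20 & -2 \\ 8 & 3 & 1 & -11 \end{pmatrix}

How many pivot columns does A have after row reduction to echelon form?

Row reduce to echelon form.
R2 ← R2 + (9/22)·R1: [0, 15/11, 49/11, -79/11]
R3 ← R3 − (1/22)·R1: [0, -163/11, -223/11, -34/11]
R4 ← R4 + (4/11)·R1: [0, 17/11, 35/11, -25/11]
R3 ← R3 + (163/15)·R2: [0, 0, 422/15, -1217/15]
R4 ← R4 − (17/15)·R2: [0, 0, -28/15, 88/15]
R4 ← R4 + (14/211)·R3: [0, 0, 0, 102/211]
Echelon form has 4 nonzero rows, so rank(A) = 4.
Each nonzero row contributes one pivot column: 4 pivot columns.

4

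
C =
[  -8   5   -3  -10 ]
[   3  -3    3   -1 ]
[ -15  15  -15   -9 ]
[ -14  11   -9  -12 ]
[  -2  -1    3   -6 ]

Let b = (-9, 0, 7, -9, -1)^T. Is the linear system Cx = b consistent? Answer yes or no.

no

Row reduce the augmented matrix [C | b].
R2 ← R2 + (3/8)·R1: [0, -9/8, 15/8, -19/4, -27/8]
R3 ← R3 − (15/8)·R1: [0, 45/8, -75/8, 39/4, 191/8]
R4 ← R4 − (7/4)·R1: [0, 9/4, -15/4, 11/2, 27/4]
R5 ← R5 − (1/4)·R1: [0, -9/4, 15/4, -7/2, 5/4]
R3 ← R3 + (5)·R2: [0, 0, 0, -14, 7]
R4 ← R4 + (2)·R2: [0, 0, 0, -4, 0]
R5 ← R5 − (2)·R2: [0, 0, 0, 6, 8]
R4 ← R4 − (2/7)·R3: [0, 0, 0, 0, -2]
R5 ← R5 + (3/7)·R3: [0, 0, 0, 0, 11]
R5 ← R5 + (11/2)·R4: [0, 0, 0, 0, 0]
The echelon form has 4 nonzero rows; the last pivot sits in the augmented column, so rank(C) = 3 but rank([C|b]) = 4.
Since the ranks differ, the system is inconsistent.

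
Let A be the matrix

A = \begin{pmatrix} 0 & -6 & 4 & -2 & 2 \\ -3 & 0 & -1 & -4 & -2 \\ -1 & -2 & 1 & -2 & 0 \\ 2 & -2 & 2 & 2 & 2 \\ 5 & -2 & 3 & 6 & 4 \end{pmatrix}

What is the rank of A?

Row reduce to echelon form.
Swap R1 ↔ R2
R3 ← R3 − (1/3)·R1: [0, -2, 4/3, -2/3, 2/3]
R4 ← R4 + (2/3)·R1: [0, -2, 4/3, -2/3, 2/3]
R5 ← R5 + (5/3)·R1: [0, -2, 4/3, -2/3, 2/3]
R3 ← R3 − (1/3)·R2: [0, 0, 0, 0, 0]
R4 ← R4 − (1/3)·R2: [0, 0, 0, 0, 0]
R5 ← R5 − (1/3)·R2: [0, 0, 0, 0, 0]
Echelon form has 2 nonzero rows, so rank(A) = 2.

2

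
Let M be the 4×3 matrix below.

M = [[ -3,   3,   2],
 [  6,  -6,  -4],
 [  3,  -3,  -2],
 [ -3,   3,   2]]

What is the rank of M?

1

Row reduce to echelon form.
R2 ← R2 + (2)·R1: [0, 0, 0]
R3 ← R3 + R1: [0, 0, 0]
R4 ← R4 − R1: [0, 0, 0]
Echelon form has 1 nonzero row, so rank(M) = 1.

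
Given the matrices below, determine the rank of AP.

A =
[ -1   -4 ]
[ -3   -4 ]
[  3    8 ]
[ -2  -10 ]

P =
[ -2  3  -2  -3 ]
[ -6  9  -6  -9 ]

1

First compute AP:
[[ 26, -39,  26,  39],
 [ 30, -45,  30,  45],
 [-54,  81, -54, -81],
 [ 64, -96,  64,  96]]
Now row reduce the product.
R2 ← R2 − (15/13)·R1: [0, 0, 0, 0]
R3 ← R3 + (27/13)·R1: [0, 0, 0, 0]
R4 ← R4 − (32/13)·R1: [0, 0, 0, 0]
1 nonzero row, so rank(AP) = 1.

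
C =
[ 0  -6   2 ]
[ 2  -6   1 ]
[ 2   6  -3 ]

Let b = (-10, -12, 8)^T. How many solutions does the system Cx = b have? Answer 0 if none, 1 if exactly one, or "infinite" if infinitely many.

Row reduce the augmented matrix [C | b].
Swap R1 ↔ R2
R3 ← R3 − R1: [0, 12, -4, 20]
R3 ← R3 + (2)·R2: [0, 0, 0, 0]
The echelon form has 2 nonzero rows, and every pivot lies in the first 3 columns, so rank(C) = rank([C|b]) = 2.
The system is consistent.
rank = 2 < 3 unknowns, so there are infinitely many solutions.

infinite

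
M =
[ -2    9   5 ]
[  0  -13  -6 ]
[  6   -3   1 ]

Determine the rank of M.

3

Row reduce to echelon form.
R3 ← R3 + (3)·R1: [0, 24, 16]
R3 ← R3 + (24/13)·R2: [0, 0, 64/13]
Echelon form has 3 nonzero rows, so rank(M) = 3.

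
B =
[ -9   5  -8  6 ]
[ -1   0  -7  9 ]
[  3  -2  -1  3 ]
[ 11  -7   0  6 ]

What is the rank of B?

2

Row reduce to echelon form.
R2 ← R2 − (1/9)·R1: [0, -5/9, -55/9, 25/3]
R3 ← R3 + (1/3)·R1: [0, -1/3, -11/3, 5]
R4 ← R4 + (11/9)·R1: [0, -8/9, -88/9, 40/3]
R3 ← R3 − (3/5)·R2: [0, 0, 0, 0]
R4 ← R4 − (8/5)·R2: [0, 0, 0, 0]
Echelon form has 2 nonzero rows, so rank(B) = 2.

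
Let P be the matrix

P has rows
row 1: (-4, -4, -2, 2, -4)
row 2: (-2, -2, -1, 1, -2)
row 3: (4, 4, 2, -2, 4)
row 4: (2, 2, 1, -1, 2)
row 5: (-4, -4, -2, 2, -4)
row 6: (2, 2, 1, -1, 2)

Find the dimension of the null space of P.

4

Row reduce to echelon form.
R2 ← R2 − (1/2)·R1: [0, 0, 0, 0, 0]
R3 ← R3 + R1: [0, 0, 0, 0, 0]
R4 ← R4 + (1/2)·R1: [0, 0, 0, 0, 0]
R5 ← R5 − R1: [0, 0, 0, 0, 0]
R6 ← R6 + (1/2)·R1: [0, 0, 0, 0, 0]
1 nonzero row, so rank(P) = 1.
P has 5 columns; by rank–nullity, nullity = 5 − 1 = 4.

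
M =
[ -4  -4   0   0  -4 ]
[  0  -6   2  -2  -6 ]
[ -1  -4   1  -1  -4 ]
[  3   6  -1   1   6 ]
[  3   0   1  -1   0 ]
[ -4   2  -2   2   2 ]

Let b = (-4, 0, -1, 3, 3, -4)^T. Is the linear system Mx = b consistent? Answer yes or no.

Row reduce the augmented matrix [M | b].
R3 ← R3 − (1/4)·R1: [0, -3, 1, -1, -3, 0]
R4 ← R4 + (3/4)·R1: [0, 3, -1, 1, 3, 0]
R5 ← R5 + (3/4)·R1: [0, -3, 1, -1, -3, 0]
R6 ← R6 − R1: [0, 6, -2, 2, 6, 0]
R3 ← R3 − (1/2)·R2: [0, 0, 0, 0, 0, 0]
R4 ← R4 + (1/2)·R2: [0, 0, 0, 0, 0, 0]
R5 ← R5 − (1/2)·R2: [0, 0, 0, 0, 0, 0]
R6 ← R6 + R2: [0, 0, 0, 0, 0, 0]
The echelon form has 2 nonzero rows, and every pivot lies in the first 5 columns, so rank(M) = rank([M|b]) = 2.
The system is consistent.

yes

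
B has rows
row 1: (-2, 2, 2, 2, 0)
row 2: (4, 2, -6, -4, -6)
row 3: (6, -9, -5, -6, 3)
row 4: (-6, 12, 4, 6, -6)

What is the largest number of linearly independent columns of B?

2

Row reduce to echelon form.
R2 ← R2 + (2)·R1: [0, 6, -2, 0, -6]
R3 ← R3 + (3)·R1: [0, -3, 1, 0, 3]
R4 ← R4 − (3)·R1: [0, 6, -2, 0, -6]
R3 ← R3 + (1/2)·R2: [0, 0, 0, 0, 0]
R4 ← R4 − R2: [0, 0, 0, 0, 0]
Echelon form has 2 nonzero rows, so rank(B) = 2.
The rank gives the maximum number of linearly independent columns: 2.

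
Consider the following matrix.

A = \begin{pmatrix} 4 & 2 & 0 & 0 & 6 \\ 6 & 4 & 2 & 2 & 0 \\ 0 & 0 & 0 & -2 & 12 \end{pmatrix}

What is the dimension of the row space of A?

3

Row reduce to echelon form.
R2 ← R2 − (3/2)·R1: [0, 1, 2, 2, -9]
Echelon form has 3 nonzero rows, so rank(A) = 3.
The row space has dimension equal to the rank: 3.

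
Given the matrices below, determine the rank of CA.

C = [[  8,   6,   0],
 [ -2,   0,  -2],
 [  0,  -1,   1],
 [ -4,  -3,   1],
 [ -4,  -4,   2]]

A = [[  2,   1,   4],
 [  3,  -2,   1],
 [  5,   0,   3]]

First compute CA:
[[ 34,  -4,  38],
 [-14,  -2, -14],
 [  2,   2,   2],
 [-12,   2, -16],
 [-10,   4, -14]]
Now row reduce the product.
R2 ← R2 + (7/17)·R1: [0, -62/17, 28/17]
R3 ← R3 − (1/17)·R1: [0, 38/17, -4/17]
R4 ← R4 + (6/17)·R1: [0, 10/17, -44/17]
R5 ← R5 + (5/17)·R1: [0, 48/17, -48/17]
R3 ← R3 + (19/31)·R2: [0, 0, 24/31]
R4 ← R4 + (5/31)·R2: [0, 0, -72/31]
R5 ← R5 + (24/31)·R2: [0, 0, -48/31]
R4 ← R4 + (3)·R3: [0, 0, 0]
R5 ← R5 + (2)·R3: [0, 0, 0]
3 nonzero rows, so rank(CA) = 3.

3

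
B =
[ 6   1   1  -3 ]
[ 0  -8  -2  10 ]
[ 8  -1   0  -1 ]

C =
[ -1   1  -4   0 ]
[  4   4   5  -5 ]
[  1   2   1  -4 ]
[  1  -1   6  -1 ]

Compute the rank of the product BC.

First compute BC:
[[ -4,  15, -36,  -6],
 [-24, -46,  18,  38],
 [-13,   5, -43,   6]]
Now row reduce the product.
R2 ← R2 − (6)·R1: [0, -136, 234, 74]
R3 ← R3 − (13/4)·R1: [0, -175/4, 74, 51/2]
R3 ← R3 − (175/544)·R2: [0, 0, -347/272, 461/272]
3 nonzero rows, so rank(BC) = 3.

3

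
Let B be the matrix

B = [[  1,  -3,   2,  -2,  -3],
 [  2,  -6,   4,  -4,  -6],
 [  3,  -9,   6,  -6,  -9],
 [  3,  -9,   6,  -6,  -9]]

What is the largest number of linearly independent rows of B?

Row reduce to echelon form.
R2 ← R2 − (2)·R1: [0, 0, 0, 0, 0]
R3 ← R3 − (3)·R1: [0, 0, 0, 0, 0]
R4 ← R4 − (3)·R1: [0, 0, 0, 0, 0]
Echelon form has 1 nonzero row, so rank(B) = 1.
The rank gives the maximum number of linearly independent rows: 1.

1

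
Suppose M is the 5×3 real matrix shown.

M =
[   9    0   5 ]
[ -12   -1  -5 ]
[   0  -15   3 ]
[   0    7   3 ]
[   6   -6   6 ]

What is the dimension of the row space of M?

3

Row reduce to echelon form.
R2 ← R2 + (4/3)·R1: [0, -1, 5/3]
R5 ← R5 − (2/3)·R1: [0, -6, 8/3]
R3 ← R3 − (15)·R2: [0, 0, -22]
R4 ← R4 + (7)·R2: [0, 0, 44/3]
R5 ← R5 − (6)·R2: [0, 0, -22/3]
R4 ← R4 + (2/3)·R3: [0, 0, 0]
R5 ← R5 − (1/3)·R3: [0, 0, 0]
Echelon form has 3 nonzero rows, so rank(M) = 3.
The row space has dimension equal to the rank: 3.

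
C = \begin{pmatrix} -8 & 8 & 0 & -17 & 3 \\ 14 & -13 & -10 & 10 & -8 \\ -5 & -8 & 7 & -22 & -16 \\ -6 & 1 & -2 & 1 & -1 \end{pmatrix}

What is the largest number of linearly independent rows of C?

4

Row reduce to echelon form.
R2 ← R2 + (7/4)·R1: [0, 1, -10, -79/4, -11/4]
R3 ← R3 − (5/8)·R1: [0, -13, 7, -91/8, -143/8]
R4 ← R4 − (3/4)·R1: [0, -5, -2, 55/4, -13/4]
R3 ← R3 + (13)·R2: [0, 0, -123, -2145/8, -429/8]
R4 ← R4 + (5)·R2: [0, 0, -52, -85, -17]
R4 ← R4 − (52/123)·R3: [0, 0, 0, 2325/82, 465/82]
Echelon form has 4 nonzero rows, so rank(C) = 4.
The rank gives the maximum number of linearly independent rows: 4.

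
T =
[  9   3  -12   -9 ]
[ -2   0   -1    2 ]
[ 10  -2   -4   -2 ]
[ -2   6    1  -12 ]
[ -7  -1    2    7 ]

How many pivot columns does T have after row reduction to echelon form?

Row reduce to echelon form.
R2 ← R2 + (2/9)·R1: [0, 2/3, -11/3, 0]
R3 ← R3 − (10/9)·R1: [0, -16/3, 28/3, 8]
R4 ← R4 + (2/9)·R1: [0, 20/3, -5/3, -14]
R5 ← R5 + (7/9)·R1: [0, 4/3, -22/3, 0]
R3 ← R3 + (8)·R2: [0, 0, -20, 8]
R4 ← R4 − (10)·R2: [0, 0, 35, -14]
R5 ← R5 − (2)·R2: [0, 0, 0, 0]
R4 ← R4 + (7/4)·R3: [0, 0, 0, 0]
Echelon form has 3 nonzero rows, so rank(T) = 3.
Each nonzero row contributes one pivot column: 3 pivot columns.

3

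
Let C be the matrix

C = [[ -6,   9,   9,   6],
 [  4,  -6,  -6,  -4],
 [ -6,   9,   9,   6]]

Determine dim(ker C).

Row reduce to echelon form.
R2 ← R2 + (2/3)·R1: [0, 0, 0, 0]
R3 ← R3 − R1: [0, 0, 0, 0]
1 nonzero row, so rank(C) = 1.
C has 4 columns; by rank–nullity, nullity = 4 − 1 = 3.

3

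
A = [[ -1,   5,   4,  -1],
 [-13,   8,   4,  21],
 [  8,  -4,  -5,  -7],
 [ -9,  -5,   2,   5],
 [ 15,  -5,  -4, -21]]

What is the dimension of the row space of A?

Row reduce to echelon form.
R2 ← R2 − (13)·R1: [0, -57, -48, 34]
R3 ← R3 + (8)·R1: [0, 36, 27, -15]
R4 ← R4 − (9)·R1: [0, -50, -34, 14]
R5 ← R5 + (15)·R1: [0, 70, 56, -36]
R3 ← R3 + (12/19)·R2: [0, 0, -63/19, 123/19]
R4 ← R4 − (50/57)·R2: [0, 0, 154/19, -902/57]
R5 ← R5 + (70/57)·R2: [0, 0, -56/19, 328/57]
R4 ← R4 + (22/9)·R3: [0, 0, 0, 0]
R5 ← R5 − (8/9)·R3: [0, 0, 0, 0]
Echelon form has 3 nonzero rows, so rank(A) = 3.
The row space has dimension equal to the rank: 3.

3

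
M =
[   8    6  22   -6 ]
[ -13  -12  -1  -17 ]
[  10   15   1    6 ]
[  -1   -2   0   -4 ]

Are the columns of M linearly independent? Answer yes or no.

yes

Row reduce M to echelon form.
R2 ← R2 + (13/8)·R1: [0, -9/4, 139/4, -107/4]
R3 ← R3 − (5/4)·R1: [0, 15/2, -53/2, 27/2]
R4 ← R4 + (1/8)·R1: [0, -5/4, 11/4, -19/4]
R3 ← R3 + (10/3)·R2: [0, 0, 268/3, -227/3]
R4 ← R4 − (5/9)·R2: [0, 0, -149/9, 91/9]
R4 ← R4 + (149/804)·R3: [0, 0, 0, -3145/804]
4 pivots among 4 columns.
Every column is a pivot column, so the columns are linearly independent.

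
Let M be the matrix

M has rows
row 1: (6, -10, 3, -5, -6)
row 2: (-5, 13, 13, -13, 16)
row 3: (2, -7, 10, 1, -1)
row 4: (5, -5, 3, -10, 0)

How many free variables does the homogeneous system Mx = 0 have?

1

Row reduce to echelon form.
R2 ← R2 + (5/6)·R1: [0, 14/3, 31/2, -103/6, 11]
R3 ← R3 − (1/3)·R1: [0, -11/3, 9, 8/3, 1]
R4 ← R4 − (5/6)·R1: [0, 10/3, 1/2, -35/6, 5]
R3 ← R3 + (11/14)·R2: [0, 0, 593/28, -303/28, 135/14]
R4 ← R4 − (5/7)·R2: [0, 0, -74/7, 45/7, -20/7]
R4 ← R4 + (296/593)·R3: [0, 0, 0, 609/593, 1160/593]
4 nonzero rows, so rank(M) = 4.
M has 5 columns; by rank–nullity, nullity = 5 − 4 = 1.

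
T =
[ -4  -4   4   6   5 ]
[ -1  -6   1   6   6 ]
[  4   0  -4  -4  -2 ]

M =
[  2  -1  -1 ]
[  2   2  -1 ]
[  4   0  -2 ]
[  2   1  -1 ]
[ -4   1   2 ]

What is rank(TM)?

First compute TM:
[[ -8,   7,   4],
 [-22,   1,  11],
 [ -8, -10,   4]]
Now row reduce the product.
R2 ← R2 − (11/4)·R1: [0, -73/4, 0]
R3 ← R3 − R1: [0, -17, 0]
R3 ← R3 − (68/73)·R2: [0, 0, 0]
2 nonzero rows, so rank(TM) = 2.

2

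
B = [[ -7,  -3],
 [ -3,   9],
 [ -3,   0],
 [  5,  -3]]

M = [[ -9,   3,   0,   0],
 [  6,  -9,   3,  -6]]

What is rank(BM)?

First compute BM:
[[ 45,   6,  -9,  18],
 [ 81, -90,  27, -54],
 [ 27,  -9,   0,   0],
 [-63,  42,  -9,  18]]
Now row reduce the product.
R2 ← R2 − (9/5)·R1: [0, -504/5, 216/5, -432/5]
R3 ← R3 − (3/5)·R1: [0, -63/5, 27/5, -54/5]
R4 ← R4 + (7/5)·R1: [0, 252/5, -108/5, 216/5]
R3 ← R3 − (1/8)·R2: [0, 0, 0, 0]
R4 ← R4 + (1/2)·R2: [0, 0, 0, 0]
2 nonzero rows, so rank(BM) = 2.

2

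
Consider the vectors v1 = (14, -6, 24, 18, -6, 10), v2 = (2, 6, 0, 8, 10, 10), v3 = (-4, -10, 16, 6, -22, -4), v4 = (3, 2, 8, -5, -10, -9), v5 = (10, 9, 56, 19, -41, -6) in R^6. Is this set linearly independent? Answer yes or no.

no

Form the matrix with these vectors as rows and row reduce.
R2 ← R2 − (1/7)·R1: [0, 48/7, -24/7, 38/7, 76/7, 60/7]
R3 ← R3 + (2/7)·R1: [0, -82/7, 160/7, 78/7, -166/7, -8/7]
R4 ← R4 − (3/14)·R1: [0, 23/7, 20/7, -62/7, -61/7, -78/7]
R5 ← R5 − (5/7)·R1: [0, 93/7, 272/7, 43/7, -257/7, -92/7]
R3 ← R3 + (41/24)·R2: [0, 0, 17, 245/12, -31/6, 27/2]
R4 ← R4 − (23/48)·R2: [0, 0, 9/2, -275/24, -167/12, -61/4]
R5 ← R5 − (31/16)·R2: [0, 0, 91/2, -35/8, -231/4, -119/4]
R4 ← R4 − (9/34)·R3: [0, 0, 0, -860/51, -640/51, -320/17]
R5 ← R5 − (91/34)·R3: [0, 0, 0, -3010/51, -2240/51, -1120/17]
R5 ← R5 − (7/2)·R4: [0, 0, 0, 0, 0, 0]
4 nonzero rows, so the 5 vectors span a space of dimension 4.
Since 4 < 5, the vectors are linearly dependent.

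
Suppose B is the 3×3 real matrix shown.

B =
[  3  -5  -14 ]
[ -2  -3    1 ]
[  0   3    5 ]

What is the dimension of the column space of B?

3

Row reduce to echelon form.
R2 ← R2 + (2/3)·R1: [0, -19/3, -25/3]
R3 ← R3 + (9/19)·R2: [0, 0, 20/19]
Echelon form has 3 nonzero rows, so rank(B) = 3.
The column space has dimension equal to the rank: 3.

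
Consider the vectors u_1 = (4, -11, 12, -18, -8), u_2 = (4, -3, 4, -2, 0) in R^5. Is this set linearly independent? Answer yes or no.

yes

Form the matrix with these vectors as rows and row reduce.
R2 ← R2 − R1: [0, 8, -8, 16, 8]
2 nonzero rows, so the 2 vectors span a space of dimension 2.
Since 2 = 2, the vectors are linearly independent.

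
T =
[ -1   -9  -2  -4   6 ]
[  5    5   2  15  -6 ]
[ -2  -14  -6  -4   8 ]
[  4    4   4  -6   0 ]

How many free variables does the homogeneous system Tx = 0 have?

1

Row reduce to echelon form.
R2 ← R2 + (5)·R1: [0, -40, -8, -5, 24]
R3 ← R3 − (2)·R1: [0, 4, -2, 4, -4]
R4 ← R4 + (4)·R1: [0, -32, -4, -22, 24]
R3 ← R3 + (1/10)·R2: [0, 0, -14/5, 7/2, -8/5]
R4 ← R4 − (4/5)·R2: [0, 0, 12/5, -18, 24/5]
R4 ← R4 + (6/7)·R3: [0, 0, 0, -15, 24/7]
4 nonzero rows, so rank(T) = 4.
T has 5 columns; by rank–nullity, nullity = 5 − 4 = 1.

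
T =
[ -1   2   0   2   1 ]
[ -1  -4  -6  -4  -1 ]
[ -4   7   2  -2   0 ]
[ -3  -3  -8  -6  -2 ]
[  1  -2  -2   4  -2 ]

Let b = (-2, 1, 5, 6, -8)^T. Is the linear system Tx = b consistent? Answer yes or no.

no

Row reduce the augmented matrix [T | b].
R2 ← R2 − R1: [0, -6, -6, -6, -2, 3]
R3 ← R3 − (4)·R1: [0, -1, 2, -10, -4, 13]
R4 ← R4 − (3)·R1: [0, -9, -8, -12, -5, 12]
R5 ← R5 + R1: [0, 0, -2, 6, -1, -10]
R3 ← R3 − (1/6)·R2: [0, 0, 3, -9, -11/3, 25/2]
R4 ← R4 − (3/2)·R2: [0, 0, 1, -3, -2, 15/2]
R4 ← R4 − (1/3)·R3: [0, 0, 0, 0, -7/9, 10/3]
R5 ← R5 + (2/3)·R3: [0, 0, 0, 0, -31/9, -5/3]
R5 ← R5 − (31/7)·R4: [0, 0, 0, 0, 0, -115/7]
The echelon form has 5 nonzero rows; the last pivot sits in the augmented column, so rank(T) = 4 but rank([T|b]) = 5.
Since the ranks differ, the system is inconsistent.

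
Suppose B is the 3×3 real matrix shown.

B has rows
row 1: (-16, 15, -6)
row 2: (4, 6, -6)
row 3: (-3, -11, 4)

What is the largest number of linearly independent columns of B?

Row reduce to echelon form.
R2 ← R2 + (1/4)·R1: [0, 39/4, -15/2]
R3 ← R3 − (3/16)·R1: [0, -221/16, 41/8]
R3 ← R3 + (17/12)·R2: [0, 0, -11/2]
Echelon form has 3 nonzero rows, so rank(B) = 3.
The rank gives the maximum number of linearly independent columns: 3.

3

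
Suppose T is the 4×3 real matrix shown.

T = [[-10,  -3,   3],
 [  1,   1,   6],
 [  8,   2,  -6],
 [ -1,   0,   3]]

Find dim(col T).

Row reduce to echelon form.
R2 ← R2 + (1/10)·R1: [0, 7/10, 63/10]
R3 ← R3 + (4/5)·R1: [0, -2/5, -18/5]
R4 ← R4 − (1/10)·R1: [0, 3/10, 27/10]
R3 ← R3 + (4/7)·R2: [0, 0, 0]
R4 ← R4 − (3/7)·R2: [0, 0, 0]
Echelon form has 2 nonzero rows, so rank(T) = 2.
The column space has dimension equal to the rank: 2.

2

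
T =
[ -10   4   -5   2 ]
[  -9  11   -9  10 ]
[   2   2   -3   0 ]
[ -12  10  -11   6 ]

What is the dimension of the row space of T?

Row reduce to echelon form.
R2 ← R2 − (9/10)·R1: [0, 37/5, -9/2, 41/5]
R3 ← R3 + (1/5)·R1: [0, 14/5, -4, 2/5]
R4 ← R4 − (6/5)·R1: [0, 26/5, -5, 18/5]
R3 ← R3 − (14/37)·R2: [0, 0, -85/37, -100/37]
R4 ← R4 − (26/37)·R2: [0, 0, -68/37, -80/37]
R4 ← R4 − (4/5)·R3: [0, 0, 0, 0]
Echelon form has 3 nonzero rows, so rank(T) = 3.
The row space has dimension equal to the rank: 3.

3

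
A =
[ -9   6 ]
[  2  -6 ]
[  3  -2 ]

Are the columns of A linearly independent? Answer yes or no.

yes

Row reduce A to echelon form.
R2 ← R2 + (2/9)·R1: [0, -14/3]
R3 ← R3 + (1/3)·R1: [0, 0]
2 pivots among 2 columns.
Every column is a pivot column, so the columns are linearly independent.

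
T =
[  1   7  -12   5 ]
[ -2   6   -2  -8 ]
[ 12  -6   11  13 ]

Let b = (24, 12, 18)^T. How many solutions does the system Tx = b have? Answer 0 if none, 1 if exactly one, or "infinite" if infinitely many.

infinite

Row reduce the augmented matrix [T | b].
R2 ← R2 + (2)·R1: [0, 20, -26, 2, 60]
R3 ← R3 − (12)·R1: [0, -90, 155, -47, -270]
R3 ← R3 + (9/2)·R2: [0, 0, 38, -38, 0]
The echelon form has 3 nonzero rows, and every pivot lies in the first 4 columns, so rank(T) = rank([T|b]) = 3.
The system is consistent.
rank = 3 < 4 unknowns, so there are infinitely many solutions.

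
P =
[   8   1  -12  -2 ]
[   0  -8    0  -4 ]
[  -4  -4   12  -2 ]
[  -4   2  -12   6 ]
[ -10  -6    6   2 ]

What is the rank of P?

3

Row reduce to echelon form.
R3 ← R3 + (1/2)·R1: [0, -7/2, 6, -3]
R4 ← R4 + (1/2)·R1: [0, 5/2, -18, 5]
R5 ← R5 + (5/4)·R1: [0, -19/4, -9, -1/2]
R3 ← R3 − (7/16)·R2: [0, 0, 6, -5/4]
R4 ← R4 + (5/16)·R2: [0, 0, -18, 15/4]
R5 ← R5 − (19/32)·R2: [0, 0, -9, 15/8]
R4 ← R4 + (3)·R3: [0, 0, 0, 0]
R5 ← R5 + (3/2)·R3: [0, 0, 0, 0]
Echelon form has 3 nonzero rows, so rank(P) = 3.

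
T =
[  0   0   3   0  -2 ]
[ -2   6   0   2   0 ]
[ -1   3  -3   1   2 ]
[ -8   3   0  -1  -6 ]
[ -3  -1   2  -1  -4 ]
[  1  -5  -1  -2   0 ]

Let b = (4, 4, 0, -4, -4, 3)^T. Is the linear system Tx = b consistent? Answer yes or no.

no

Row reduce the augmented matrix [T | b].
Swap R1 ↔ R2
R3 ← R3 − (1/2)·R1: [0, 0, -3, 0, 2, -2]
R4 ← R4 − (4)·R1: [0, -21, 0, -9, -6, -20]
R5 ← R5 − (3/2)·R1: [0, -10, 2, -4, -4, -10]
R6 ← R6 + (1/2)·R1: [0, -2, -1, -1, 0, 5]
Swap R2 ↔ R4
R5 ← R5 − (10/21)·R2: [0, 0, 2, 2/7, -8/7, -10/21]
R6 ← R6 − (2/21)·R2: [0, 0, -1, -1/7, 4/7, 145/21]
R4 ← R4 + R3: [0, 0, 0, 0, 0, 2]
R5 ← R5 + (2/3)·R3: [0, 0, 0, 2/7, 4/21, -38/21]
R6 ← R6 − (1/3)·R3: [0, 0, 0, -1/7, -2/21, 53/7]
Swap R4 ↔ R5
R6 ← R6 + (1/2)·R4: [0, 0, 0, 0, 0, 20/3]
R6 ← R6 − (10/3)·R5: [0, 0, 0, 0, 0, 0]
The echelon form has 5 nonzero rows; the last pivot sits in the augmented column, so rank(T) = 4 but rank([T|b]) = 5.
Since the ranks differ, the system is inconsistent.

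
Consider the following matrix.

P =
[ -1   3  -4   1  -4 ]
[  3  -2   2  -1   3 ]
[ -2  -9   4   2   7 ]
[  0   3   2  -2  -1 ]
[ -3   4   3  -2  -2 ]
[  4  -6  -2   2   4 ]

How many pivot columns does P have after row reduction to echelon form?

3

Row reduce to echelon form.
R2 ← R2 + (3)·R1: [0, 7, -10, 2, -9]
R3 ← R3 − (2)·R1: [0, -15, 12, 0, 15]
R5 ← R5 − (3)·R1: [0, -5, 15, -5, 10]
R6 ← R6 + (4)·R1: [0, 6, -18, 6, -12]
R3 ← R3 + (15/7)·R2: [0, 0, -66/7, 30/7, -30/7]
R4 ← R4 − (3/7)·R2: [0, 0, 44/7, -20/7, 20/7]
R5 ← R5 + (5/7)·R2: [0, 0, 55/7, -25/7, 25/7]
R6 ← R6 − (6/7)·R2: [0, 0, -66/7, 30/7, -30/7]
R4 ← R4 + (2/3)·R3: [0, 0, 0, 0, 0]
R5 ← R5 + (5/6)·R3: [0, 0, 0, 0, 0]
R6 ← R6 − R3: [0, 0, 0, 0, 0]
Echelon form has 3 nonzero rows, so rank(P) = 3.
Each nonzero row contributes one pivot column: 3 pivot columns.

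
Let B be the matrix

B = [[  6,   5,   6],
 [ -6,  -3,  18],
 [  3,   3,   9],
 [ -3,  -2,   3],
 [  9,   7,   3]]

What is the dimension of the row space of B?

2

Row reduce to echelon form.
R2 ← R2 + R1: [0, 2, 24]
R3 ← R3 − (1/2)·R1: [0, 1/2, 6]
R4 ← R4 + (1/2)·R1: [0, 1/2, 6]
R5 ← R5 − (3/2)·R1: [0, -1/2, -6]
R3 ← R3 − (1/4)·R2: [0, 0, 0]
R4 ← R4 − (1/4)·R2: [0, 0, 0]
R5 ← R5 + (1/4)·R2: [0, 0, 0]
Echelon form has 2 nonzero rows, so rank(B) = 2.
The row space has dimension equal to the rank: 2.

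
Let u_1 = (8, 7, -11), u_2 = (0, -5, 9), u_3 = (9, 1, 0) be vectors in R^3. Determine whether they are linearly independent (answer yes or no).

Form the matrix with these vectors as rows and row reduce.
R3 ← R3 − (9/8)·R1: [0, -55/8, 99/8]
R3 ← R3 − (11/8)·R2: [0, 0, 0]
2 nonzero rows, so the 3 vectors span a space of dimension 2.
Since 2 < 3, the vectors are linearly dependent.

no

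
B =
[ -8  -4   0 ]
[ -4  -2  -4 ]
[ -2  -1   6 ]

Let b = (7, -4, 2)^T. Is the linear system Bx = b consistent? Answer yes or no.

no

Row reduce the augmented matrix [B | b].
R2 ← R2 − (1/2)·R1: [0, 0, -4, -15/2]
R3 ← R3 − (1/4)·R1: [0, 0, 6, 1/4]
R3 ← R3 + (3/2)·R2: [0, 0, 0, -11]
The echelon form has 3 nonzero rows; the last pivot sits in the augmented column, so rank(B) = 2 but rank([B|b]) = 3.
Since the ranks differ, the system is inconsistent.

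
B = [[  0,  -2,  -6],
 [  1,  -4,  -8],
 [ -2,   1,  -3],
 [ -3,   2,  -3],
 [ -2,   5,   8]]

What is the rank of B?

3

Row reduce to echelon form.
Swap R1 ↔ R2
R3 ← R3 + (2)·R1: [0, -7, -19]
R4 ← R4 + (3)·R1: [0, -10, -27]
R5 ← R5 + (2)·R1: [0, -3, -8]
R3 ← R3 − (7/2)·R2: [0, 0, 2]
R4 ← R4 − (5)·R2: [0, 0, 3]
R5 ← R5 − (3/2)·R2: [0, 0, 1]
R4 ← R4 − (3/2)·R3: [0, 0, 0]
R5 ← R5 − (1/2)·R3: [0, 0, 0]
Echelon form has 3 nonzero rows, so rank(B) = 3.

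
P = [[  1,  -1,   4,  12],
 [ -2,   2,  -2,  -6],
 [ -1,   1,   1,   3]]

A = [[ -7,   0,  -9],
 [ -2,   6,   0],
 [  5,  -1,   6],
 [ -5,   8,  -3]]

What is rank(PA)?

First compute PA:
[[-45,  86, -21],
 [ 30, -34,  24],
 [ -5,  29,   6]]
Now row reduce the product.
R2 ← R2 + (2/3)·R1: [0, 70/3, 10]
R3 ← R3 − (1/9)·R1: [0, 175/9, 25/3]
R3 ← R3 − (5/6)·R2: [0, 0, 0]
2 nonzero rows, so rank(PA) = 2.

2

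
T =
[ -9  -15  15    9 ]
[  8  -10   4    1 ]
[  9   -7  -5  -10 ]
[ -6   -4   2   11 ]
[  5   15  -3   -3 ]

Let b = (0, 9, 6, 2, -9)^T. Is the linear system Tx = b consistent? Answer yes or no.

Row reduce the augmented matrix [T | b].
R2 ← R2 + (8/9)·R1: [0, -70/3, 52/3, 9, 9]
R3 ← R3 + R1: [0, -22, 10, -1, 6]
R4 ← R4 − (2/3)·R1: [0, 6, -8, 5, 2]
R5 ← R5 + (5/9)·R1: [0, 20/3, 16/3, 2, -9]
R3 ← R3 − (33/35)·R2: [0, 0, -222/35, -332/35, -87/35]
R4 ← R4 + (9/35)·R2: [0, 0, -124/35, 256/35, 151/35]
R5 ← R5 + (2/7)·R2: [0, 0, 72/7, 32/7, -45/7]
R4 ← R4 − (62/111)·R3: [0, 0, 0, 1400/111, 211/37]
R5 ← R5 + (60/37)·R3: [0, 0, 0, -400/37, -387/37]
R5 ← R5 + (6/7)·R4: [0, 0, 0, 0, -39/7]
The echelon form has 5 nonzero rows; the last pivot sits in the augmented column, so rank(T) = 4 but rank([T|b]) = 5.
Since the ranks differ, the system is inconsistent.

no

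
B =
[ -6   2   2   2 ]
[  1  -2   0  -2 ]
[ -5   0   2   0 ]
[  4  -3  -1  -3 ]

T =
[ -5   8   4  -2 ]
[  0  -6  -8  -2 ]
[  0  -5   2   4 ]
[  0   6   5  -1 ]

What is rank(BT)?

First compute BT:
[[ 30, -58, -26,  14],
 [ -5,   8,  10,   4],
 [ 25, -50, -16,  18],
 [-20,  37,  23,  -3]]
Now row reduce the product.
R2 ← R2 + (1/6)·R1: [0, -5/3, 17/3, 19/3]
R3 ← R3 − (5/6)·R1: [0, -5/3, 17/3, 19/3]
R4 ← R4 + (2/3)·R1: [0, -5/3, 17/3, 19/3]
R3 ← R3 − R2: [0, 0, 0, 0]
R4 ← R4 − R2: [0, 0, 0, 0]
2 nonzero rows, so rank(BT) = 2.

2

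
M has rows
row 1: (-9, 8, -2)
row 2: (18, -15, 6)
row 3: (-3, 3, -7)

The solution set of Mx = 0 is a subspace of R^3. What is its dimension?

0

Row reduce to echelon form.
R2 ← R2 + (2)·R1: [0, 1, 2]
R3 ← R3 − (1/3)·R1: [0, 1/3, -19/3]
R3 ← R3 − (1/3)·R2: [0, 0, -7]
3 nonzero rows, so rank(M) = 3.
M has 3 columns; by rank–nullity, nullity = 3 − 3 = 0.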